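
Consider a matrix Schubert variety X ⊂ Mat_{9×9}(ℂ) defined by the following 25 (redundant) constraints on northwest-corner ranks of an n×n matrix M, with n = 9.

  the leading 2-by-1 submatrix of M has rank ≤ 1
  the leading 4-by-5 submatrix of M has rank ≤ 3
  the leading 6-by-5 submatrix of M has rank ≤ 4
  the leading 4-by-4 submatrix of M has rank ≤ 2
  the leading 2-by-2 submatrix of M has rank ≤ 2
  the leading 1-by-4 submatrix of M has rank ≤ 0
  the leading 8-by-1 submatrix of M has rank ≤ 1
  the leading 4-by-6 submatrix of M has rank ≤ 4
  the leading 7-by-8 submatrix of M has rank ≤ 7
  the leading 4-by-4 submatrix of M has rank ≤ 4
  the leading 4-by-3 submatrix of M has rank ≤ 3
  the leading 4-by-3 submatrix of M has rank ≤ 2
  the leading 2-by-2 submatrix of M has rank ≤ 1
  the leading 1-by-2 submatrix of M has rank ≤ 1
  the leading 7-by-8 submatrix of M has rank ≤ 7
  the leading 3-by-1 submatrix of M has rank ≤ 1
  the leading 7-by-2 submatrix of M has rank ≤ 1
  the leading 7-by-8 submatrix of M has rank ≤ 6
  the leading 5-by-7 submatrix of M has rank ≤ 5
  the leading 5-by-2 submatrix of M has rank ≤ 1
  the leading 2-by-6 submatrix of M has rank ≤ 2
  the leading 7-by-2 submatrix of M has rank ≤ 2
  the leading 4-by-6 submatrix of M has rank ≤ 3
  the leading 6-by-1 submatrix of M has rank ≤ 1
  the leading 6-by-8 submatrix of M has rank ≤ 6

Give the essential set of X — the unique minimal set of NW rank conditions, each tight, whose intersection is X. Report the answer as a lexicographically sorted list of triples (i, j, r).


Recovering R(i,j) via the rank-extension bound from the 25 conditions:

  i=1: 0 | 0 | 0 | 0 | 1 | 1 | 1 | 1 | 1
  i=2: 1 | 1 | 1 | 1 | 2 | 2 | 2 | 2 | 2
  i=3: 1 | 1 | 2 | 2 | 3 | 3 | 3 | 3 | 3
  i=4: 1 | 1 | 2 | 2 | 3 | 3 | 4 | 4 | 4
  i=5: 1 | 1 | 2 | 3 | 4 | 4 | 5 | 5 | 5
  i=6: 1 | 1 | 2 | 3 | 4 | 5 | 6 | 6 | 6
  i=7: 1 | 1 | 2 | 3 | 4 | 5 | 6 | 6 | 7
  i=8: 1 | 2 | 3 | 4 | 5 | 6 | 7 | 7 | 8
  i=9: 1 | 2 | 3 | 4 | 5 | 6 | 7 | 8 | 9

reading off 1-entries of Δ²R: w = (5, 1, 3, 7, 4, 6, 9, 2, 8).

|D(w)|=12, |Ess(w)|=5:

[(1, 4, 0), (4, 4, 2), (4, 6, 3), (7, 2, 1), (7, 8, 6)]


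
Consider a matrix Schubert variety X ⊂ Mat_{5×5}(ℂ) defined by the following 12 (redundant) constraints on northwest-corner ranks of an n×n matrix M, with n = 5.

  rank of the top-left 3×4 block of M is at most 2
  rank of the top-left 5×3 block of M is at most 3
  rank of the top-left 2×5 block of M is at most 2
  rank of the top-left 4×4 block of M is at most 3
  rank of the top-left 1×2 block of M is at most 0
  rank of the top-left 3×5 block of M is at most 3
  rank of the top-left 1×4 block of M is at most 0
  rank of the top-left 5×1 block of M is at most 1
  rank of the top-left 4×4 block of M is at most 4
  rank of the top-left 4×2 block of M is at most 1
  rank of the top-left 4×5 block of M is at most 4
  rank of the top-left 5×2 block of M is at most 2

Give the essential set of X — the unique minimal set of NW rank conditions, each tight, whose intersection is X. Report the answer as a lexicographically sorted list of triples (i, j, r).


Computing R[i][j] = min implied NW-rank bound (n=5, 12 conditions):

  i=1: 0, 0, 0, 0, 1
  i=2: 1, 1, 1, 1, 2
  i=3: 1, 1, 2, 2, 3
  i=4: 1, 1, 2, 3, 4
  i=5: 1, 2, 3, 4, 5

giving w = (5, 1, 3, 4, 2) via Δ²R.

|D(w)|=6, |Ess(w)|=2:

[(1, 4, 0), (4, 2, 1)]


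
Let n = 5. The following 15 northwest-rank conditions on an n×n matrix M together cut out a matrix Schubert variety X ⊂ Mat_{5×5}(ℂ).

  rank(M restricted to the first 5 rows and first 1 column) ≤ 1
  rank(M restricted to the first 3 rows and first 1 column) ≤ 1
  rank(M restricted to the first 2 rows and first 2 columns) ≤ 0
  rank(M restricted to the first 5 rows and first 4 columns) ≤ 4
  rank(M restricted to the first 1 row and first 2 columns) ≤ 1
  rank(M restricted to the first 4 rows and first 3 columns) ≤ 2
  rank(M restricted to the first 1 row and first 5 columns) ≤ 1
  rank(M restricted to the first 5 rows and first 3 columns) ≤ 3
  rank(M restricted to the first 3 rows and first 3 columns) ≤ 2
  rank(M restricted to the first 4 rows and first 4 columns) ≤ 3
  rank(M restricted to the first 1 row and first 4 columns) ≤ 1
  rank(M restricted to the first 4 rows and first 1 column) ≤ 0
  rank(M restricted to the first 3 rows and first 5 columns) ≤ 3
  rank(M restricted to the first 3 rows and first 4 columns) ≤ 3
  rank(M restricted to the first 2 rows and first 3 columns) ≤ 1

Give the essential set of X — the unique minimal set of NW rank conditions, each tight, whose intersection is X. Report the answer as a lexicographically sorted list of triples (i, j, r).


Computing R[i][j] = min implied NW-rank bound (n=5, 15 conditions):

  i=1: 0 0 1 1 1
  i=2: 0 0 1 2 2
  i=3: 0 1 2 3 3
  i=4: 0 1 2 3 4
  i=5: 1 2 3 4 5

giving w = (3, 4, 2, 5, 1) via Δ²R.

Rothe diagram D(w) (6 cells), 2 SE-corners (essential conditions):

[(2, 2, 0), (4, 1, 0)]


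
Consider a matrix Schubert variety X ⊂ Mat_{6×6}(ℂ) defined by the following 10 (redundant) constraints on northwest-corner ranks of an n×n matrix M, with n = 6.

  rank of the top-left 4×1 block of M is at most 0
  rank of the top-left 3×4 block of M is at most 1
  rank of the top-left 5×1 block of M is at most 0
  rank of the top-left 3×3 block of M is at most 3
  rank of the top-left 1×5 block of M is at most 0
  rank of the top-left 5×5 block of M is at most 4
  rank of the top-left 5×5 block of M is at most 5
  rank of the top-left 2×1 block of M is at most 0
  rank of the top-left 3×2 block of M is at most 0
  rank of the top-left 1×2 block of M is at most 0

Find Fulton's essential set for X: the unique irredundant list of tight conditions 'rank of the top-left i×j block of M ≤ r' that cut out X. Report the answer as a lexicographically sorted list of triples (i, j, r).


Computing R[i][j] = min implied NW-rank bound (n=6, 10 conditions):

  R[1]: 0 | 0 | 0 | 0 | 0 | 1
  R[2]: 0 | 0 | 1 | 1 | 1 | 2
  R[3]: 0 | 0 | 1 | 1 | 2 | 3
  R[4]: 0 | 1 | 2 | 2 | 3 | 4
  R[5]: 0 | 1 | 2 | 3 | 4 | 5
  R[6]: 1 | 2 | 3 | 4 | 5 | 6

second differences of R give the permutation w = (6, 3, 5, 2, 4, 1).

ℓ(w)=12; the 4 essential cells (i,j,r):

[(1, 5, 0), (3, 2, 0), (3, 4, 1), (5, 1, 0)]


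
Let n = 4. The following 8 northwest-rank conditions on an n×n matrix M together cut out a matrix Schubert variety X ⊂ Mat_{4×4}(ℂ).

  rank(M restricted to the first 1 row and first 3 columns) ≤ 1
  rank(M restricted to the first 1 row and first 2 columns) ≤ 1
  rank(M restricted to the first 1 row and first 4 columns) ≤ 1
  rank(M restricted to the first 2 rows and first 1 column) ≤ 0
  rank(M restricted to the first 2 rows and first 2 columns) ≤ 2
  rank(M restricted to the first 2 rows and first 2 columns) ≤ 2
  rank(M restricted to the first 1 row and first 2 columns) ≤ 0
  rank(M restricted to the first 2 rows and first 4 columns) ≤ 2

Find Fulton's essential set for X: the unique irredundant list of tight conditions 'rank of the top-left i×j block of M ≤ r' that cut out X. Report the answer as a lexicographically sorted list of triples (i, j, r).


Computing R[i][j] = min implied NW-rank bound (n=4, 8 conditions):

  i=1: 0 | 0 | 1 | 1
  i=2: 0 | 1 | 2 | 2
  i=3: 1 | 2 | 3 | 3
  i=4: 1 | 2 | 3 | 4

second differences of R give the permutation w = (3, 2, 1, 4).

D(w) has 3 cells with 2 SE-corners; essential set:

[(1, 2, 0), (2, 1, 0)]


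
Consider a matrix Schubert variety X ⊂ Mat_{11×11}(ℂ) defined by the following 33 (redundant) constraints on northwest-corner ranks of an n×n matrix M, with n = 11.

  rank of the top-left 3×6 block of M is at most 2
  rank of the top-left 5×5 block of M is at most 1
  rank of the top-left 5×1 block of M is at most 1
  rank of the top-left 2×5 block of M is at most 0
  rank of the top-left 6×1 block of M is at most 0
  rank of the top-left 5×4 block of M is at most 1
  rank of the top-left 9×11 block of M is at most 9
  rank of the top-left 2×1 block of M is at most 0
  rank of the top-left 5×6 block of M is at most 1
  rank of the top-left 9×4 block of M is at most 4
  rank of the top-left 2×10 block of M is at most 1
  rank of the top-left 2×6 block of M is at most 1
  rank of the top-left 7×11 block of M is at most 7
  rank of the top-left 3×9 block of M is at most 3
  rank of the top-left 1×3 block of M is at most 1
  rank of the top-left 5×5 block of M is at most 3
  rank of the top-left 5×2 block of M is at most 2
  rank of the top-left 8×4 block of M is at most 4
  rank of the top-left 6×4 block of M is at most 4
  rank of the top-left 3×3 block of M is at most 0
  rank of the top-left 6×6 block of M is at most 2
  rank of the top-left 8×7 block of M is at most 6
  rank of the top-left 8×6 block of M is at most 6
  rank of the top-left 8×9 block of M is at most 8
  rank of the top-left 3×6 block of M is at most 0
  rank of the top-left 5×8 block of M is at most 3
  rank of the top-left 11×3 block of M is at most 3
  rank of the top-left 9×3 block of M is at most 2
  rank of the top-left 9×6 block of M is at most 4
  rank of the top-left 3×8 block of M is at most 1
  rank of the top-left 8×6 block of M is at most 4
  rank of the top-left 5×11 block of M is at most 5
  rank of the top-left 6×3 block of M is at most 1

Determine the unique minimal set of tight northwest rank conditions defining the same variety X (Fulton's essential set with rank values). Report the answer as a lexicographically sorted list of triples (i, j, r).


Propagating the 33 rank bounds to every northwest block:

  0 0 0 0 0 0 1 1 1 1 1
  0 0 0 0 0 0 1 1 1 1 2
  0 0 0 0 0 0 1 1 2 2 3
  0 1 1 1 1 1 2 2 3 3 4
  0 1 1 1 1 1 2 3 4 4 5
  0 1 1 2 2 2 3 4 5 5 6
  1 2 2 3 3 3 4 5 6 6 7
  1 2 2 3 4 4 5 6 7 7 8
  1 2 2 3 4 4 5 6 7 8 9
  1 2 3 4 5 5 6 7 8 9 10
  1 2 3 4 5 6 7 8 9 10 11

hence w(1..11) = (7, 11, 9, 2, 8, 4, 1, 5, 10, 3, 6).

8 SE-corners of the 33-cell Rothe diagram give Ess(w):

[(2, 10, 1), (3, 6, 0), (3, 8, 1), (5, 6, 1), (6, 1, 0), (6, 3, 1), (9, 3, 2), (9, 6, 4)]


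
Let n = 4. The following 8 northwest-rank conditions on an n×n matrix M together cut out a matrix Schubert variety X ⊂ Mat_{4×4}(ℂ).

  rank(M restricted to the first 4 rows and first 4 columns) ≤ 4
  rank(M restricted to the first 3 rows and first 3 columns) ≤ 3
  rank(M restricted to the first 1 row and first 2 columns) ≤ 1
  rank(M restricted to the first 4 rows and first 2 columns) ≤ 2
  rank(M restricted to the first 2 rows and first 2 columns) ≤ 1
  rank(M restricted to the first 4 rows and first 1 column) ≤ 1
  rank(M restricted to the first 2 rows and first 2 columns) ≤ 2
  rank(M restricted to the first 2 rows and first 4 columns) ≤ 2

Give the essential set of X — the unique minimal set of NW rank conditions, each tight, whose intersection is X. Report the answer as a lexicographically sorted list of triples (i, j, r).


The tightest implied rank at each (i,j), from the 8 conditions:

  1 1 1 1
  1 1 2 2
  1 2 3 3
  1 2 3 4

so w = (1, 3, 2, 4).

Fulton essential set (the sole Rothe cell):

[(2, 2, 1)]


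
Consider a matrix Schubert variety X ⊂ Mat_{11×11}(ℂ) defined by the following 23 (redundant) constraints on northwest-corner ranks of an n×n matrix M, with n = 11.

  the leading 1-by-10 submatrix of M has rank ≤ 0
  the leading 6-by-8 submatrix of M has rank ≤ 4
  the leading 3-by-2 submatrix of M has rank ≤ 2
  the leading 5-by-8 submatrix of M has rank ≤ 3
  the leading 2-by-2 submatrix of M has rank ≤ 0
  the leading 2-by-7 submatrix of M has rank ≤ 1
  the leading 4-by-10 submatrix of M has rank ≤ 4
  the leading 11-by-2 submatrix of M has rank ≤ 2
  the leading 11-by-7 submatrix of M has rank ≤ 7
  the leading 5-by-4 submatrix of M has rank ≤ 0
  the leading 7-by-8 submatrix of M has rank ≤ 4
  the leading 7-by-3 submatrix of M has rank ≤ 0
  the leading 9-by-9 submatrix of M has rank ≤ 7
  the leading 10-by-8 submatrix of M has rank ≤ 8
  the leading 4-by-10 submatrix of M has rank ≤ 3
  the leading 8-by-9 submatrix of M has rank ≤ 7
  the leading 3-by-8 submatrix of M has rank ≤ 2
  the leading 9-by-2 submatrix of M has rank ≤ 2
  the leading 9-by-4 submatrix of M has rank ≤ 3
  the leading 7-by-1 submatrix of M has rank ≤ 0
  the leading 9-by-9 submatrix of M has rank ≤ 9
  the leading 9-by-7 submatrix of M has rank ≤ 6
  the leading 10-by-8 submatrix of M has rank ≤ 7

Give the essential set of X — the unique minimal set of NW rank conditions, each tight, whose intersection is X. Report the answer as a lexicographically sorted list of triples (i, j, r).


The tightest implied rank at each (i,j), from the 23 conditions:

  i=1: 0  0  0  0  0  0  0  0  0  0  1
  i=2: 0  0  0  0  1  1  1  1  1  1  2
  i=3: 0  0  0  0  1  2  2  2  2  2  3
  i=4: 0  0  0  0  1  2  3  3  3  3  4
  i=5: 0  0  0  0  1  2  3  3  4  4  5
  i=6: 0  0  0  1  2  3  4  4  5  5  6
  i=7: 0  0  0  1  2  3  4  4  5  6  7
  i=8: 1  1  1  2  3  4  5  5  6  7  8
  i=9: 1  2  2  3  4  5  6  6  7  8  9
  i=10: 1  2  3  4  5  6  7  7  8  9  10
  i=11: 1  2  3  4  5  6  7  8  9  10  11

so w = (11, 5, 6, 7, 9, 4, 10, 1, 2, 3, 8).

|D(w)|=34, |Ess(w)|=5:

[(1, 10, 0), (5, 4, 0), (5, 8, 3), (7, 3, 0), (7, 8, 4)]


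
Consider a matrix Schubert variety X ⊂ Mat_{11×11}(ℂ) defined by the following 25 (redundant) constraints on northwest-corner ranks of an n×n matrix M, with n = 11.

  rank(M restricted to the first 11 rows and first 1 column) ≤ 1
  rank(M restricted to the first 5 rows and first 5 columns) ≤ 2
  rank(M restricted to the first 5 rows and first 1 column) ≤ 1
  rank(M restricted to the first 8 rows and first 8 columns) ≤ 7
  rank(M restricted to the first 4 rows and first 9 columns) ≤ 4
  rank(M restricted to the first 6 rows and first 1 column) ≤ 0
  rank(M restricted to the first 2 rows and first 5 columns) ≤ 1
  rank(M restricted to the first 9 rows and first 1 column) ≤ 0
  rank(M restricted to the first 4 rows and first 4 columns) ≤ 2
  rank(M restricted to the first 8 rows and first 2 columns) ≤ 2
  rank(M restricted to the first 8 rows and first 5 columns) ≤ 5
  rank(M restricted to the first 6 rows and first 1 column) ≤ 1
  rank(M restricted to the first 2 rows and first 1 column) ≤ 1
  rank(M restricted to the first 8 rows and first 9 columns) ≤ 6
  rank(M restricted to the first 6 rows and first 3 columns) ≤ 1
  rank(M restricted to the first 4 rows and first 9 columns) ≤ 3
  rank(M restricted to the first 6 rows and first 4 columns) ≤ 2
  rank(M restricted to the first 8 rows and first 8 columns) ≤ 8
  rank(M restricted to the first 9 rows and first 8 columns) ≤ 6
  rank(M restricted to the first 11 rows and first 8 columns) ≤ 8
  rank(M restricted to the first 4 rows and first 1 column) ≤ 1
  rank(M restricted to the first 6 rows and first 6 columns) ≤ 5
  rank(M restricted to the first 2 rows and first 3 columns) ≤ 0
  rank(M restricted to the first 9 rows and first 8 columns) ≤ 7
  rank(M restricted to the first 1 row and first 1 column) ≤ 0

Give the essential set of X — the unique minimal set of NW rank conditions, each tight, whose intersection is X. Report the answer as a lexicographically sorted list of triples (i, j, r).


Rank table r_w(11×11) implied by the 25 constraints:

  i=1: 0 | 0 | 0 | 1 | 1 | 1 | 1 | 1 | 1 | 1 | 1
  i=2: 0 | 0 | 0 | 1 | 1 | 2 | 2 | 2 | 2 | 2 | 2
  i=3: 0 | 1 | 1 | 2 | 2 | 3 | 3 | 3 | 3 | 3 | 3
  i=4: 0 | 1 | 1 | 2 | 2 | 3 | 3 | 3 | 3 | 4 | 4
  i=5: 0 | 1 | 1 | 2 | 2 | 3 | 4 | 4 | 4 | 5 | 5
  i=6: 0 | 1 | 1 | 2 | 3 | 4 | 5 | 5 | 5 | 6 | 6
  i=7: 0 | 1 | 2 | 3 | 4 | 5 | 6 | 6 | 6 | 7 | 7
  i=8: 0 | 1 | 2 | 3 | 4 | 5 | 6 | 6 | 6 | 7 | 8
  i=9: 0 | 1 | 2 | 3 | 4 | 5 | 6 | 6 | 7 | 8 | 9
  i=10: 1 | 2 | 3 | 4 | 5 | 6 | 7 | 7 | 8 | 9 | 10
  i=11: 1 | 2 | 3 | 4 | 5 | 6 | 7 | 8 | 9 | 10 | 11

so w = (4, 6, 2, 10, 7, 5, 3, 11, 9, 1, 8).

8 SE-corners of the 25-cell Rothe diagram give Ess(w):

[(2, 3, 0), (2, 5, 1), (4, 9, 3), (5, 5, 2), (6, 3, 1), (8, 9, 6), (9, 1, 0), (9, 8, 6)]


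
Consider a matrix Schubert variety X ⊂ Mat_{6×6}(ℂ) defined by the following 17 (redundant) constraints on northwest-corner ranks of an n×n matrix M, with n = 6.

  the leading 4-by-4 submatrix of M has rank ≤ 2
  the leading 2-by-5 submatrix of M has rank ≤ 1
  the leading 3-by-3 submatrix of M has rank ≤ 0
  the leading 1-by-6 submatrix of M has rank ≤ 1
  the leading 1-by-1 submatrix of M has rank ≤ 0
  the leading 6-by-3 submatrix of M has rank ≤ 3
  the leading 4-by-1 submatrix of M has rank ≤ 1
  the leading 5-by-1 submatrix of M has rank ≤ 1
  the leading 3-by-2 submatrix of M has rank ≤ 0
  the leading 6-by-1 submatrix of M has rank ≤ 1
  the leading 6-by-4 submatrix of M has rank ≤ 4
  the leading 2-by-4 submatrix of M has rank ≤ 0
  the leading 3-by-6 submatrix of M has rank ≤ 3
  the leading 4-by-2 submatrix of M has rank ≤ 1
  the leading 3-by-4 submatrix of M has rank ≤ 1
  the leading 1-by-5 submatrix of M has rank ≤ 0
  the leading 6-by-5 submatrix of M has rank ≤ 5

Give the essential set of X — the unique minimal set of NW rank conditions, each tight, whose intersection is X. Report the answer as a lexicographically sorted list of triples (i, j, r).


Recovering R(i,j) via the rank-extension bound from the 17 conditions:

  row 1: 0 | 0 | 0 | 0 | 0 | 1
  row 2: 0 | 0 | 0 | 0 | 1 | 2
  row 3: 0 | 0 | 0 | 1 | 2 | 3
  row 4: 1 | 1 | 1 | 2 | 3 | 4
  row 5: 1 | 2 | 2 | 3 | 4 | 5
  row 6: 1 | 2 | 3 | 4 | 5 | 6

second differences of R give the permutation w = (6, 5, 4, 1, 2, 3).

|D(w)|=12, |Ess(w)|=3:

[(1, 5, 0), (2, 4, 0), (3, 3, 0)]


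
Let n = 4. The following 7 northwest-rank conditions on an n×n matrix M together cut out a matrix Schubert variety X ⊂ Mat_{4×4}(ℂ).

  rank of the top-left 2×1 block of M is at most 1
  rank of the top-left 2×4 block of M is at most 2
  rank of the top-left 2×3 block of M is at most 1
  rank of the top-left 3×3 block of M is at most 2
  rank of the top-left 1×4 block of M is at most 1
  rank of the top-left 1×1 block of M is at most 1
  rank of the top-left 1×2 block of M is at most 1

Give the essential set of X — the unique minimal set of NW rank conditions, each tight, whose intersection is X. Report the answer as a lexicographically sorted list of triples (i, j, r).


Recovering R(i,j) via the rank-extension bound from the 7 conditions:

  i=1: 1 | 1 | 1 | 1
  i=2: 1 | 1 | 1 | 2
  i=3: 1 | 2 | 2 | 3
  i=4: 1 | 2 | 3 | 4

reading off 1-entries of Δ²R: w = (1, 4, 2, 3).

D(w) has 2 cells with 1 SE-corner; essential set:

[(2, 3, 1)]


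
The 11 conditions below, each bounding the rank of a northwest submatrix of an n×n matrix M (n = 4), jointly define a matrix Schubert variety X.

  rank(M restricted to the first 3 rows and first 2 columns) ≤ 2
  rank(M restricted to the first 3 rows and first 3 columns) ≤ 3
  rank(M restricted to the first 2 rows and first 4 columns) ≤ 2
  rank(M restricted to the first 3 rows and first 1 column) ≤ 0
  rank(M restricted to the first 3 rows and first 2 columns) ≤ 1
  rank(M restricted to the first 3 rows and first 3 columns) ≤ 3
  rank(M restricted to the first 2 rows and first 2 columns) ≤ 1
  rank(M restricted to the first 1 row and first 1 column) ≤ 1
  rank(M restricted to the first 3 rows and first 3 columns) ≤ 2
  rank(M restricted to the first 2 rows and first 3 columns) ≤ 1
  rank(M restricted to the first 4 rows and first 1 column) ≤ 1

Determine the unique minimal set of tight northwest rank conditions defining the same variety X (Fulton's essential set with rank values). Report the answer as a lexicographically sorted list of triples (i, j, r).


Reconstructing r_w from the 11 given conditions:

  i=1: 0 | 1 | 1 | 1
  i=2: 0 | 1 | 1 | 2
  i=3: 0 | 1 | 2 | 3
  i=4: 1 | 2 | 3 | 4

so w = (2, 4, 3, 1).

Fulton essential set (2 of the 4 Rothe cells):

[(2, 3, 1), (3, 1, 0)]


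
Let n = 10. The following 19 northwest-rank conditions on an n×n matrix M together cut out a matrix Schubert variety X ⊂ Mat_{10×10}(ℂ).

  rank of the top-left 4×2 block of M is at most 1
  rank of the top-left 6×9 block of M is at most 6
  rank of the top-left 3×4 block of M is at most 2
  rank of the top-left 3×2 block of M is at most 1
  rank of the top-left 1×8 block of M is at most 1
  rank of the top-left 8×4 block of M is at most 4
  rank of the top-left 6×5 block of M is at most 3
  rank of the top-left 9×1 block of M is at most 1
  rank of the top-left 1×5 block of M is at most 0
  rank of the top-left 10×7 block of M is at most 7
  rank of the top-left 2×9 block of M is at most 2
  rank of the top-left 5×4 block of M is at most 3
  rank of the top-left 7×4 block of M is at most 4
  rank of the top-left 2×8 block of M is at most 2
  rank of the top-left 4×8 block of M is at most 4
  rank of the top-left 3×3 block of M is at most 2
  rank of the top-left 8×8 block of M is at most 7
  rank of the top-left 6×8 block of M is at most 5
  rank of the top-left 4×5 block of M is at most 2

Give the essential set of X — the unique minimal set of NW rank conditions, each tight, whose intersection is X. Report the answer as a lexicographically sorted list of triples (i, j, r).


Rank table r_w(10×10) implied by the 19 constraints:

  R[1]: 0  0  0  0  0  1  1  1  1  1
  R[2]: 1  1  1  1  1  2  2  2  2  2
  R[3]: 1  1  2  2  2  3  3  3  3  3
  R[4]: 1  1  2  2  2  3  4  4  4  4
  R[5]: 1  2  3  3  3  4  5  5  5  5
  R[6]: 1  2  3  3  3  4  5  5  6  6
  R[7]: 1  2  3  4  4  5  6  6  7  7
  R[8]: 1  2  3  4  5  6  7  7  8  8
  R[9]: 1  2  3  4  5  6  7  8  9  9
  R[10]: 1  2  3  4  5  6  7  8  9  10

giving w = (6, 1, 3, 7, 2, 9, 4, 5, 8, 10) via Δ²R.

ℓ(w)=12; the 5 essential cells (i,j,r):

[(1, 5, 0), (4, 2, 1), (4, 5, 2), (6, 5, 3), (6, 8, 5)]


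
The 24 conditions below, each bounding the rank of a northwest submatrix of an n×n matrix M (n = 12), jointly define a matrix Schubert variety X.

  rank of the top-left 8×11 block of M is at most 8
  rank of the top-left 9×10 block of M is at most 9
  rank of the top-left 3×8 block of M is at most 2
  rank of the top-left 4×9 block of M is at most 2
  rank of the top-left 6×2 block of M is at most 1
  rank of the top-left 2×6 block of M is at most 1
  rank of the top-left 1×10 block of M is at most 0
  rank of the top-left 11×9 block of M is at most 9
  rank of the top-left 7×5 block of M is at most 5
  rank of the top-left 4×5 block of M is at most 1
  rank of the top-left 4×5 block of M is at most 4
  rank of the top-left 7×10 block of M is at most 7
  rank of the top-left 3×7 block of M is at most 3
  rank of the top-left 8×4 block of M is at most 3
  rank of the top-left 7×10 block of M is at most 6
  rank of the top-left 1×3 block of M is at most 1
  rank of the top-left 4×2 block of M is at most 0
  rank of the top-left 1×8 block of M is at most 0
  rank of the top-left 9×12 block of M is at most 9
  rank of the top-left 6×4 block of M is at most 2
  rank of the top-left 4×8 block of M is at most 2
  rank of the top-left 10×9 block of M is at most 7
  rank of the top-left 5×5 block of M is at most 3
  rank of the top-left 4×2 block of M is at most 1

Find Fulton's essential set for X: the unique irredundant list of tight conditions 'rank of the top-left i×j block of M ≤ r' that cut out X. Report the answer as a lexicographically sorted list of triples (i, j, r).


Recovering R(i,j) via the rank-extension bound from the 24 conditions:

  0  0  0  0  0  0  0  0  0  0  1  1
  0  0  1  1  1  1  1  1  1  1  2  2
  0  0  1  1  1  2  2  2  2  2  3  3
  0  0  1  1  1  2  2  2  2  3  4  4
  1  1  2  2  2  3  3  3  3  4  5  5
  1  1  2  2  3  4  4  4  4  5  6  6
  1  2  3  3  4  5  5  5  5  6  7  7
  1  2  3  3  4  5  6  6  6  7  8  8
  1  2  3  4  5  6  7  7  7  8  9  9
  1  2  3  4  5  6  7  7  7  8  9  10
  1  2  3  4  5  6  7  8  8  9  10  11
  1  2  3  4  5  6  7  8  9  10  11  12

giving w = (11, 3, 6, 10, 1, 5, 2, 7, 4, 12, 8, 9) via Δ²R.

Rothe diagram D(w) (28 cells), 8 SE-corners (essential conditions):

[(1, 10, 0), (4, 2, 0), (4, 5, 1), (4, 9, 2), (6, 2, 1), (6, 4, 2), (8, 4, 3), (10, 9, 7)]


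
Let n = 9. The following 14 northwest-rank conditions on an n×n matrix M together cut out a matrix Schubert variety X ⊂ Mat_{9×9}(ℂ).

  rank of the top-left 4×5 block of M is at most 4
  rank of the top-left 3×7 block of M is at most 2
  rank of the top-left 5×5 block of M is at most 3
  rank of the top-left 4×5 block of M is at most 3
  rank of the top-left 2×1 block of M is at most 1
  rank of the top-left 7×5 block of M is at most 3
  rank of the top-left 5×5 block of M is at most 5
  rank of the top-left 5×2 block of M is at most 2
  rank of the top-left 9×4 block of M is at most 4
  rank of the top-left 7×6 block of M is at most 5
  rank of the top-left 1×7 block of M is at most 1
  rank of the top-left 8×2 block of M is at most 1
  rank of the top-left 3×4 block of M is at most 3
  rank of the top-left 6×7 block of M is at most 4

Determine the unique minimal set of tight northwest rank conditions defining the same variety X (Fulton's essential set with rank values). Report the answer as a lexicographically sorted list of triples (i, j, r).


Propagating the 14 rank bounds to every northwest block:

  row 1: 1  1  1  1  1  1  1  1  1
  row 2: 1  1  2  2  2  2  2  2  2
  row 3: 1  1  2  2  2  2  2  3  3
  row 4: 1  1  2  3  3  3  3  4  4
  row 5: 1  1  2  3  3  4  4  5  5
  row 6: 1  1  2  3  3  4  4  5  6
  row 7: 1  1  2  3  3  4  5  6  7
  row 8: 1  1  2  3  4  5  6  7  8
  row 9: 1  2  3  4  5  6  7  8  9

second differences of R give the permutation w = (1, 3, 8, 4, 6, 9, 7, 5, 2).

ℓ(w)=15; the 4 essential cells (i,j,r):

[(3, 7, 2), (6, 7, 4), (7, 5, 3), (8, 2, 1)]


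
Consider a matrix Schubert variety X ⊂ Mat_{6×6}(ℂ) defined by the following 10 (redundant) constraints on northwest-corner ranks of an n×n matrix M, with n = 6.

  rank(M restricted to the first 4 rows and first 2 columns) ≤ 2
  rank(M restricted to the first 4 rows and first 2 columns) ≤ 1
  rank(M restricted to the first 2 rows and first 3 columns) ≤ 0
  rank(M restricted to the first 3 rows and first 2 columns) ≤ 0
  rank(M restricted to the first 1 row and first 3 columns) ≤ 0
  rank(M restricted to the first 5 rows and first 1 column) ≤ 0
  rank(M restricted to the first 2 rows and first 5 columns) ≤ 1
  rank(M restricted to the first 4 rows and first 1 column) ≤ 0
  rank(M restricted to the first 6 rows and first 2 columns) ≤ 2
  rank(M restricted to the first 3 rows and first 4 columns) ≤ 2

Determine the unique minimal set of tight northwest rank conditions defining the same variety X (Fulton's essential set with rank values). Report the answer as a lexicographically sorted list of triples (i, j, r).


Propagating the 10 rank bounds to every northwest block:

  R[1]: 0 | 0 | 0 | 1 | 1 | 1
  R[2]: 0 | 0 | 0 | 1 | 1 | 2
  R[3]: 0 | 0 | 1 | 2 | 2 | 3
  R[4]: 0 | 1 | 2 | 3 | 3 | 4
  R[5]: 0 | 1 | 2 | 3 | 4 | 5
  R[6]: 1 | 2 | 3 | 4 | 5 | 6

giving w = (4, 6, 3, 2, 5, 1) via Δ²R.

4 SE-corners of the 11-cell Rothe diagram give Ess(w):

[(2, 3, 0), (2, 5, 1), (3, 2, 0), (5, 1, 0)]


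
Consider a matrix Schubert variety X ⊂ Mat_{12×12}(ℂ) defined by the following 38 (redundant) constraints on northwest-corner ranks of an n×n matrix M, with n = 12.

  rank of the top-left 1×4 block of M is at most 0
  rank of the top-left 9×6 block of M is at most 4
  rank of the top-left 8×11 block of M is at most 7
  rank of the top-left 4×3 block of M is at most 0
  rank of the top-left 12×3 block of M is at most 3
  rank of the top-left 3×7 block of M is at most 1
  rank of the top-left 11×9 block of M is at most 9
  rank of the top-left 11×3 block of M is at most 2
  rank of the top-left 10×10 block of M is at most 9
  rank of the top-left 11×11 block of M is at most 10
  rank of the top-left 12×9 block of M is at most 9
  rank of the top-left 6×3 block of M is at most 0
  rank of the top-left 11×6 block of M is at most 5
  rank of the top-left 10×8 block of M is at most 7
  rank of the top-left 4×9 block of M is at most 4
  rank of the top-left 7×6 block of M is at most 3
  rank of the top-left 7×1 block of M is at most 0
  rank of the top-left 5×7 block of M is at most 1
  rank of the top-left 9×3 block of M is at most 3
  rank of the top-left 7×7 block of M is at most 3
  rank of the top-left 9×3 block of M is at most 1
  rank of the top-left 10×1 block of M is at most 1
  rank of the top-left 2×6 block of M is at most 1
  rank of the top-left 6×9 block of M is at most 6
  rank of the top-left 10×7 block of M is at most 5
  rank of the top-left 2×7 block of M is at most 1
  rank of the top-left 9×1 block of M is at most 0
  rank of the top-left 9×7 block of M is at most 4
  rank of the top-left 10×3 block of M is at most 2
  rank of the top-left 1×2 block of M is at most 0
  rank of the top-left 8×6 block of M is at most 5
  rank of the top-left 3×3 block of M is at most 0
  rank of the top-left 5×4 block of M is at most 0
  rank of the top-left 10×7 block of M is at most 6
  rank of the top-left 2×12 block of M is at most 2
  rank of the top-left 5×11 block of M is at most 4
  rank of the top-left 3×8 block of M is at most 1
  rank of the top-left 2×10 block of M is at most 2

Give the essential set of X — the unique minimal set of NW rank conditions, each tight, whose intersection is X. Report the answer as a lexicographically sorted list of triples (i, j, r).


Recovering R(i,j) via the rank-extension bound from the 38 conditions:

  i=1: 0 | 0 | 0 | 0 | 1 | 1 | 1 | 1 | 1 | 1 | 1 | 1
  i=2: 0 | 0 | 0 | 0 | 1 | 1 | 1 | 1 | 2 | 2 | 2 | 2
  i=3: 0 | 0 | 0 | 0 | 1 | 1 | 1 | 1 | 2 | 3 | 3 | 3
  i=4: 0 | 0 | 0 | 0 | 1 | 1 | 1 | 2 | 3 | 4 | 4 | 4
  i=5: 0 | 0 | 0 | 0 | 1 | 1 | 1 | 2 | 3 | 4 | 4 | 5
  i=6: 0 | 0 | 0 | 1 | 2 | 2 | 2 | 3 | 4 | 5 | 5 | 6
  i=7: 0 | 1 | 1 | 2 | 3 | 3 | 3 | 4 | 5 | 6 | 6 | 7
  i=8: 0 | 1 | 1 | 2 | 3 | 4 | 4 | 5 | 6 | 7 | 7 | 8
  i=9: 0 | 1 | 1 | 2 | 3 | 4 | 4 | 5 | 6 | 7 | 8 | 9
  i=10: 1 | 2 | 2 | 3 | 4 | 5 | 5 | 6 | 7 | 8 | 9 | 10
  i=11: 1 | 2 | 2 | 3 | 4 | 5 | 6 | 7 | 8 | 9 | 10 | 11
  i=12: 1 | 2 | 3 | 4 | 5 | 6 | 7 | 8 | 9 | 10 | 11 | 12

second differences of R give the permutation w = (5, 9, 10, 8, 12, 4, 2, 6, 11, 1, 7, 3).

D(w) has 41 cells with 9 SE-corners; essential set:

[(3, 8, 1), (5, 4, 0), (5, 7, 1), (5, 11, 4), (6, 3, 0), (9, 1, 0), (9, 3, 1), (9, 7, 4), (11, 3, 2)]


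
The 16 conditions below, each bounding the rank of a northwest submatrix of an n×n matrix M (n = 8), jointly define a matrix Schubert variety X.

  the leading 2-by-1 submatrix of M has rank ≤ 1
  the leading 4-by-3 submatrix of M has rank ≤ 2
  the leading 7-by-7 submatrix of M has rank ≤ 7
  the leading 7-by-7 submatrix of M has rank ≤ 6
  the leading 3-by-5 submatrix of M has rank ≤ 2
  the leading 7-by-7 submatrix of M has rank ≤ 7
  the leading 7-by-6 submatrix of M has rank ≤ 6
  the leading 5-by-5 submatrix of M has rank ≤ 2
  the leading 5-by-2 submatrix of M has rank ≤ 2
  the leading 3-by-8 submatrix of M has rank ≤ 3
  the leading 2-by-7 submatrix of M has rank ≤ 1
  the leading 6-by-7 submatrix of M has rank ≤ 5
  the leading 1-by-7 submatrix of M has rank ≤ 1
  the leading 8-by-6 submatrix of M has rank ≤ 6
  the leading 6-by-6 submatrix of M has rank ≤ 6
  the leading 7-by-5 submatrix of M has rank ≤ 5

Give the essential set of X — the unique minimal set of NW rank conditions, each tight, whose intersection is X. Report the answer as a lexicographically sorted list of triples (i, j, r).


Propagating the 16 rank bounds to every northwest block:

  i=1: 1  1  1  1  1  1  1  1
  i=2: 1  1  1  1  1  1  1  2
  i=3: 1  2  2  2  2  2  2  3
  i=4: 1  2  2  2  2  3  3  4
  i=5: 1  2  2  2  2  3  4  5
  i=6: 1  2  3  3  3  4  5  6
  i=7: 1  2  3  4  4  5  6  7
  i=8: 1  2  3  4  5  6  7  8

so w = (1, 8, 2, 6, 7, 3, 4, 5).

|D(w)|=12, |Ess(w)|=2:

[(2, 7, 1), (5, 5, 2)]


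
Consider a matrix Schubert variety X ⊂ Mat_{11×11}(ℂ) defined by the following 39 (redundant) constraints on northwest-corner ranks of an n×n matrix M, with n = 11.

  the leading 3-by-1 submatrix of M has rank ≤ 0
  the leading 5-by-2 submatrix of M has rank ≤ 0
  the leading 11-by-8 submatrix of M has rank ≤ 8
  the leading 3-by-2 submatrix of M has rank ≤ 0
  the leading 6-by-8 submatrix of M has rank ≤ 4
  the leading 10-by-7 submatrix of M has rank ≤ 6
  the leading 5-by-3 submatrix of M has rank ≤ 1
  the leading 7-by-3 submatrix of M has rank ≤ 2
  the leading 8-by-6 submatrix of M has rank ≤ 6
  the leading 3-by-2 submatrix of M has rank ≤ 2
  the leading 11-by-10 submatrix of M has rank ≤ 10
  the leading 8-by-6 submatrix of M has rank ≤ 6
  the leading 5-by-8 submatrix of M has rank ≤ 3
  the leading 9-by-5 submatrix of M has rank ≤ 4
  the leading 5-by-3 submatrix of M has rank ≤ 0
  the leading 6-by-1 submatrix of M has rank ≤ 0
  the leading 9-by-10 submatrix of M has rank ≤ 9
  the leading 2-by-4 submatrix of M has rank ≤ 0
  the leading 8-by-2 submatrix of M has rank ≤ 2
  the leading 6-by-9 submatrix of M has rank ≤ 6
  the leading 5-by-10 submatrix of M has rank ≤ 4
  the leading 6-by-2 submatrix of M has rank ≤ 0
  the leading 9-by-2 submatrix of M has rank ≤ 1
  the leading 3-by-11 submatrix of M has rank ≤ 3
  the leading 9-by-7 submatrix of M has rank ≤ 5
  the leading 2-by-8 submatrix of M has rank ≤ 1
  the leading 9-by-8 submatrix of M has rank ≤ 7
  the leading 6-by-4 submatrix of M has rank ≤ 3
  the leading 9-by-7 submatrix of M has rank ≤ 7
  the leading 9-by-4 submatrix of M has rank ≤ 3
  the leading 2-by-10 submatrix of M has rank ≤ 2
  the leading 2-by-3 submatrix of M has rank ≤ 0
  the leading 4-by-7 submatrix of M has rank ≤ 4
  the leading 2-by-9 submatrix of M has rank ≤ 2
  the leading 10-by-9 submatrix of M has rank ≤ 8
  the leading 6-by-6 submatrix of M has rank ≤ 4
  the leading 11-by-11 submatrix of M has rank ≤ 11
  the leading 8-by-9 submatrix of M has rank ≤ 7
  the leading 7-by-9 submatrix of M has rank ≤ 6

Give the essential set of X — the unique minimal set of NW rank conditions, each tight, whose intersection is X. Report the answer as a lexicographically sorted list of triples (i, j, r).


Rank table r_w(11×11) implied by the 39 constraints:

  row 1: 0, 0, 0, 0, 1, 1, 1, 1, 1, 1, 1
  row 2: 0, 0, 0, 0, 1, 1, 1, 1, 2, 2, 2
  row 3: 0, 0, 0, 1, 2, 2, 2, 2, 3, 3, 3
  row 4: 0, 0, 0, 1, 2, 3, 3, 3, 4, 4, 4
  row 5: 0, 0, 0, 1, 2, 3, 3, 3, 4, 4, 5
  row 6: 0, 0, 1, 2, 3, 4, 4, 4, 5, 5, 6
  row 7: 1, 1, 2, 3, 4, 5, 5, 5, 6, 6, 7
  row 8: 1, 1, 2, 3, 4, 5, 5, 6, 7, 7, 8
  row 9: 1, 1, 2, 3, 4, 5, 5, 6, 7, 8, 9
  row 10: 1, 2, 3, 4, 5, 6, 6, 7, 8, 9, 10
  row 11: 1, 2, 3, 4, 5, 6, 7, 8, 9, 10, 11

giving w = (5, 9, 4, 6, 11, 3, 1, 8, 10, 2, 7) via Δ²R.

|D(w)|=29, |Ess(w)|=8:

[(2, 4, 0), (2, 8, 1), (5, 3, 0), (5, 8, 3), (5, 10, 4), (6, 2, 0), (9, 2, 1), (9, 7, 5)]


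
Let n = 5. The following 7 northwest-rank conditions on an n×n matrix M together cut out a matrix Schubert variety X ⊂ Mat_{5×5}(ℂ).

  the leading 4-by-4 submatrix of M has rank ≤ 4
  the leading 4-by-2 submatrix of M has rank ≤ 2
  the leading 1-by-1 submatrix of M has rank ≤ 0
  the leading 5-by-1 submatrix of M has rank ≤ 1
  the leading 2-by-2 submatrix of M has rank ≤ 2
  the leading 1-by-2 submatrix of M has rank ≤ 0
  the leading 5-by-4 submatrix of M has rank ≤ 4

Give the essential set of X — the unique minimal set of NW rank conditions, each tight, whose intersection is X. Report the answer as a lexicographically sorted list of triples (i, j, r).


Recovering R(i,j) via the rank-extension bound from the 7 conditions:

  0  0  1  1  1
  1  1  2  2  2
  1  2  3  3  3
  1  2  3  4  4
  1  2  3  4  5

giving w = (3, 1, 2, 4, 5) via Δ²R.

Fulton essential set (1 of the 2 Rothe cells):

[(1, 2, 0)]


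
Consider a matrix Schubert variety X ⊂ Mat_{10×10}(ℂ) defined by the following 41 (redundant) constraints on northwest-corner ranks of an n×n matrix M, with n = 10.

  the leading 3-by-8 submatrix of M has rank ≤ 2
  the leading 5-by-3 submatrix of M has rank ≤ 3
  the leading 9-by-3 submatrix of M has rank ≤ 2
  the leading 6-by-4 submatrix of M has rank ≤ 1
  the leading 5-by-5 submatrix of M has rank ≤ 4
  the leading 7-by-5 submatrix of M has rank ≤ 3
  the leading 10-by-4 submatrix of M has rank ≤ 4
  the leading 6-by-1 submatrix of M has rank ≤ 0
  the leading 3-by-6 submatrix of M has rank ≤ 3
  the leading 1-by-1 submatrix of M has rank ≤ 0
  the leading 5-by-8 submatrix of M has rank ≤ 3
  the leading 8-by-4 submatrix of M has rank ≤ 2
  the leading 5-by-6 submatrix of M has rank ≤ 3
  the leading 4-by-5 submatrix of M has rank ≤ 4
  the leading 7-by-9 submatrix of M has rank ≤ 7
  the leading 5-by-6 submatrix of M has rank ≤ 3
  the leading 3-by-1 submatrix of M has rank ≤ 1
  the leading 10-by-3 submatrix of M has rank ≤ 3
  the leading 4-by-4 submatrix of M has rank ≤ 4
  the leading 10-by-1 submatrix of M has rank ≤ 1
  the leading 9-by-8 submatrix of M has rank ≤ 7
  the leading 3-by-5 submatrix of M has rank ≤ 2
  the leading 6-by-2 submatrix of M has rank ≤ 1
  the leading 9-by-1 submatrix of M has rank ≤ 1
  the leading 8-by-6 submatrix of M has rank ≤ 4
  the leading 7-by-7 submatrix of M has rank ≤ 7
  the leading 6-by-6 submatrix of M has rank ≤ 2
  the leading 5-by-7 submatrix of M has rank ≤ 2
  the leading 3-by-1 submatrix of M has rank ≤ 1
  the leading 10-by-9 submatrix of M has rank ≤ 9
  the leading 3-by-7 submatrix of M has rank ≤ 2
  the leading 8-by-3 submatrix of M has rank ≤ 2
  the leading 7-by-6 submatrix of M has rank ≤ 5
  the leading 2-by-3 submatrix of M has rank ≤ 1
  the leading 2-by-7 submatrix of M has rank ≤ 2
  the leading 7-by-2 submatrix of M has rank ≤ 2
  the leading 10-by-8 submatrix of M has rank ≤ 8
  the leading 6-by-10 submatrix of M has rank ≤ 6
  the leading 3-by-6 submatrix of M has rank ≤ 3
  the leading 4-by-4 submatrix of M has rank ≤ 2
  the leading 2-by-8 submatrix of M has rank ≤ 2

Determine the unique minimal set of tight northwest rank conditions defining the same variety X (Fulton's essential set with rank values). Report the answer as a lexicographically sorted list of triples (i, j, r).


Computing R[i][j] = min implied NW-rank bound (n=10, 41 conditions):

  row 1: 0 | 1 | 1 | 1 | 1 | 1 | 1 | 1 | 1 | 1
  row 2: 0 | 1 | 1 | 1 | 2 | 2 | 2 | 2 | 2 | 2
  row 3: 0 | 1 | 1 | 1 | 2 | 2 | 2 | 2 | 3 | 3
  row 4: 0 | 1 | 1 | 1 | 2 | 2 | 2 | 3 | 4 | 4
  row 5: 0 | 1 | 1 | 1 | 2 | 2 | 2 | 3 | 4 | 5
  row 6: 0 | 1 | 1 | 1 | 2 | 2 | 3 | 4 | 5 | 6
  row 7: 1 | 2 | 2 | 2 | 3 | 3 | 4 | 5 | 6 | 7
  row 8: 1 | 2 | 2 | 2 | 3 | 4 | 5 | 6 | 7 | 8
  row 9: 1 | 2 | 2 | 3 | 4 | 5 | 6 | 7 | 8 | 9
  row 10: 1 | 2 | 3 | 4 | 5 | 6 | 7 | 8 | 9 | 10

giving w = (2, 5, 9, 8, 10, 7, 1, 6, 4, 3) via Δ²R.

Rothe diagram D(w) (27 cells), 7 SE-corners (essential conditions):

[(3, 8, 2), (5, 7, 2), (6, 1, 0), (6, 4, 1), (6, 6, 2), (8, 4, 2), (9, 3, 2)]


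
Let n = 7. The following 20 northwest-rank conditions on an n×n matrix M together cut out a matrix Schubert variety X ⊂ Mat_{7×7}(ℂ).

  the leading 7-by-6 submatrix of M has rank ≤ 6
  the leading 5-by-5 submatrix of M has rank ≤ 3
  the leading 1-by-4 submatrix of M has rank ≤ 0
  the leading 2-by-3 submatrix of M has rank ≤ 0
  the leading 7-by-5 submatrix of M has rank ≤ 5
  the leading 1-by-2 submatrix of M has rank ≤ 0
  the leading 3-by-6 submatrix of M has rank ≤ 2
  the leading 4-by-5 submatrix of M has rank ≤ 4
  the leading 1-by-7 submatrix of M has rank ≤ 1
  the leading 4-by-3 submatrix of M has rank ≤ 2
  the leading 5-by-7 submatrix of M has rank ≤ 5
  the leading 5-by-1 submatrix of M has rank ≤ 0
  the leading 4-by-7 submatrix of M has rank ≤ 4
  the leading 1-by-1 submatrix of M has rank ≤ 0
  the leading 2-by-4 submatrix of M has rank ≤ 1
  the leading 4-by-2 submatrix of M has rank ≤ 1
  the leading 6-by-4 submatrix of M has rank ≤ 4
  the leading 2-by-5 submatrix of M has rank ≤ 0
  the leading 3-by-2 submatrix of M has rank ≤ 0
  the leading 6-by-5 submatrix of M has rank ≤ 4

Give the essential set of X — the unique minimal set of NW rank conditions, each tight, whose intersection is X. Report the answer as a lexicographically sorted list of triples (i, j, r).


Propagating the 20 rank bounds to every northwest block:

  row 1: 0  0  0  0  0  1  1
  row 2: 0  0  0  0  0  1  2
  row 3: 0  0  1  1  1  2  3
  row 4: 0  1  2  2  2  3  4
  row 5: 0  1  2  3  3  4  5
  row 6: 1  2  3  4  4  5  6
  row 7: 1  2  3  4  5  6  7

hence w(1..7) = (6, 7, 3, 2, 4, 1, 5).

Fulton essential set (3 of the 14 Rothe cells):

[(2, 5, 0), (3, 2, 0), (5, 1, 0)]
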